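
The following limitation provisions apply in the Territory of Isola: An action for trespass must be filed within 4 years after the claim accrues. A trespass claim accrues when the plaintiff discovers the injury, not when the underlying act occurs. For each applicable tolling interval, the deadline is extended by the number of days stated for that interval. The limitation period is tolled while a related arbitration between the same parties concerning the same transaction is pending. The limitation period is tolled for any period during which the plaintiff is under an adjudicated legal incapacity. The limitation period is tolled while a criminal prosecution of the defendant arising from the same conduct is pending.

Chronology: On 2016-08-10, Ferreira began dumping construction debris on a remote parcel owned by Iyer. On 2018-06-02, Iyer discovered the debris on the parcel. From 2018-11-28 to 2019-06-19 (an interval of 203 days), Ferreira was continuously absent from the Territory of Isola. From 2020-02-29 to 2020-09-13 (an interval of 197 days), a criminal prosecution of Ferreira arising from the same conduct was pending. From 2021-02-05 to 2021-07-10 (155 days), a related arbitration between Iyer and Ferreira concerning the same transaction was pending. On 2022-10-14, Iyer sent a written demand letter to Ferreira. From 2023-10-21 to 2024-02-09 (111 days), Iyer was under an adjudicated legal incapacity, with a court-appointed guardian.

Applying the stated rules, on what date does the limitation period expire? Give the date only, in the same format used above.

2023-05-20

Accrual is tied to discovery, so the period began on 2018-06-02 rather than on 2016-08-10 when the act occurred.
Adding the 4 years base period to 2018-06-02 gives a deadline of 2022-06-02, before any tolling.
The period was tolled for 197 days by the pending criminal prosecution (2020-02-29 to 2020-09-13), pushing the deadline to 2022-12-16.
Because the pending related arbitration ran from 2021-02-05 to 2021-07-10, the deadline is extended by 155 days to 2023-05-20.
By the time the plaintiff's legal incapacity began on 2023-10-21, the limitation period had already expired on 2023-05-20; that interval cannot revive it.
No stated provision tolls the period for the defendant's absence, so the interval from 2018-11-28 to 2019-06-19 has no effect on the deadline.
The other events in the timeline have no effect on the limitation period under the stated rules.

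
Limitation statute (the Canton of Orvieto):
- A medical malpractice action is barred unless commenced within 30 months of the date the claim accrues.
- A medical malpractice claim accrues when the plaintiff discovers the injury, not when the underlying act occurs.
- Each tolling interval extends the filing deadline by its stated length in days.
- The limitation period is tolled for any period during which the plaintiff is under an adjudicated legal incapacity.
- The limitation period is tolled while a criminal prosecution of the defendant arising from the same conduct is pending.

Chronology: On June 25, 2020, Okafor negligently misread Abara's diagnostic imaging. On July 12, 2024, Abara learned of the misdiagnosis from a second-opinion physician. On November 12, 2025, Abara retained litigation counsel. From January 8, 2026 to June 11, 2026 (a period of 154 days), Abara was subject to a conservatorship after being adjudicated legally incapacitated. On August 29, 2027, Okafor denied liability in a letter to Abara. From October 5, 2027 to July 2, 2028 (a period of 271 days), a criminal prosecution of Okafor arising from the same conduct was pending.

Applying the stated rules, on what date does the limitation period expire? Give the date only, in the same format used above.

Accrual is tied to discovery, so the period began on July 12, 2024 rather than on June 25, 2020 when the act occurred.
The untolled deadline — 30 months after July 12, 2024 — is January 12, 2027.
Because the plaintiff's legal incapacity ran from January 8, 2026 to June 11, 2026, the deadline is extended by 154 days to June 15, 2027.
The pending criminal prosecution from October 5, 2027 to July 2, 2028 began after the period had already run on June 15, 2027, so it has no tolling effect.
The other events in the timeline have no effect on the limitation period under the stated rules.

June 15, 2027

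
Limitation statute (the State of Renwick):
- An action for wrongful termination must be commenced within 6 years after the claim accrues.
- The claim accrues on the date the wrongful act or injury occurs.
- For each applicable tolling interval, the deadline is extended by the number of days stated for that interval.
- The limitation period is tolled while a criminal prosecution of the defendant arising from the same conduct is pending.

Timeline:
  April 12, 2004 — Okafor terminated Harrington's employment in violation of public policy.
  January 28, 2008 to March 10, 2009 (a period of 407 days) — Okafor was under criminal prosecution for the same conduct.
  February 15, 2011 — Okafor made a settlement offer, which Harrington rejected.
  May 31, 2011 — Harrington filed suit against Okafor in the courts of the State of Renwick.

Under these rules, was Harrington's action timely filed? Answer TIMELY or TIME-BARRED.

TIME-BARRED

The claim accrued on April 12, 2004, when the wrongful act occurred.
Adding the 6 years base period to April 12, 2004 gives a deadline of April 12, 2010, before any tolling.
Because the pending criminal prosecution ran from January 28, 2008 to March 10, 2009, the deadline is extended by 407 days to May 24, 2011.
None of the other events listed affects the running of the period under the stated rules.
Harrington filed on May 31, 2011, after the May 24, 2011 deadline, so the action is time-barred.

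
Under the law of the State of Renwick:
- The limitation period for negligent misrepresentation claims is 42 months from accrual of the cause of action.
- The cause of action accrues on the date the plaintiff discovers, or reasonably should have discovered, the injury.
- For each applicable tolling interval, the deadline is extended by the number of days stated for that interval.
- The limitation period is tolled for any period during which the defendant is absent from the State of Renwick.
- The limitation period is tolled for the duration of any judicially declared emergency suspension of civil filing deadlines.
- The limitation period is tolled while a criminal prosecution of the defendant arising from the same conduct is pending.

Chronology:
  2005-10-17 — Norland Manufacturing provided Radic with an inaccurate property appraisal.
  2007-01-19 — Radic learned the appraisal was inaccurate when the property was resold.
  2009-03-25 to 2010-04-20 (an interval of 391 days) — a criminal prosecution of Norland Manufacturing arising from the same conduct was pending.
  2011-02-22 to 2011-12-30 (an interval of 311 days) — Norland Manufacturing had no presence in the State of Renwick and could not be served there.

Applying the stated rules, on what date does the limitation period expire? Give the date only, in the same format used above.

Accrual is tied to discovery, so the period began on 2007-01-19 rather than on 2005-10-17 when the act occurred.
42 months from 2007-01-19 is 2010-07-19.
The pending criminal prosecution from 2009-03-25 to 2010-04-20 tolled the period for 391 days, extending the deadline to 2011-08-14.
The defendant's absence from the jurisdiction from 2011-02-22 to 2011-12-30 tolled the period for 311 days, extending the deadline to 2012-06-20.

2012-06-20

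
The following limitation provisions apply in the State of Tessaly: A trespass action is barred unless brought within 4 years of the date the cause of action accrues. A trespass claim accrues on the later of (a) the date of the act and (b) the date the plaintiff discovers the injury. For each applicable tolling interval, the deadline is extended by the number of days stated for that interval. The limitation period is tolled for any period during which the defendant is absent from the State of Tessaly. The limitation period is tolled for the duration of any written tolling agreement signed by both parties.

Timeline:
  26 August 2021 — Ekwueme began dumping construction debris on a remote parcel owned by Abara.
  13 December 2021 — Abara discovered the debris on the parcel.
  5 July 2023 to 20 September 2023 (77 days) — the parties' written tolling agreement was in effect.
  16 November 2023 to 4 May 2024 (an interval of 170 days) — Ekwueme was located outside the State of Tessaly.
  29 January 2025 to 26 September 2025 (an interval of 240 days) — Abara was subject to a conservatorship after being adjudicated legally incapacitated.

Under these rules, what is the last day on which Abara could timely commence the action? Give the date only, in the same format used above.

17 August 2026

Taking the later of the act (26 August 2021) and discovery (13 December 2021), the claim accrued on 13 December 2021.
Adding the 4 years base period to 13 December 2021 gives a deadline of 13 December 2025, before any tolling.
The period was tolled for 77 days by the written tolling agreement (5 July 2023 to 20 September 2023), pushing the deadline to 28 February 2026.
The period was tolled for 170 days by the defendant's absence from the jurisdiction (16 November 2023 to 4 May 2024), pushing the deadline to 17 August 2026.
Although the plaintiff's incapacity ran from 29 January 2025 to 26 September 2025, the stated rules do not make that a tolling event, so it is disregarded.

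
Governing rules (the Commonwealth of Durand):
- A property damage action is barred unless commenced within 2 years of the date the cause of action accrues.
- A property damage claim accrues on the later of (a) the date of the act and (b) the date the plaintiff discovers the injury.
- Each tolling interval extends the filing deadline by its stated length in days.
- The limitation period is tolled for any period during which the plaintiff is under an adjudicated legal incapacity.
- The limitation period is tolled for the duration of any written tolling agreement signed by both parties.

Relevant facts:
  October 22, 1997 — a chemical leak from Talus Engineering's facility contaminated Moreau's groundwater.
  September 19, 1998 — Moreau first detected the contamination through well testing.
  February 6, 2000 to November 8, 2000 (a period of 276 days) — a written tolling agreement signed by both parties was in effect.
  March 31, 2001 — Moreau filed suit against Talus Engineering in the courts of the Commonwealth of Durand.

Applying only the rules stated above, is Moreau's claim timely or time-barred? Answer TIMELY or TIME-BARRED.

Because discovery on September 19, 1998 post-dates the October 22, 1997 act, accrual under the later-of rule falls on September 19, 1998.
Adding the 2 years base period to September 19, 1998 gives a deadline of September 19, 2000, before any tolling.
The written tolling agreement from February 6, 2000 to November 8, 2000 tolled the period for 276 days, extending the deadline to June 22, 2001.
Filing on March 31, 2001 beat the June 22, 2001 deadline — the action is timely.

TIMELY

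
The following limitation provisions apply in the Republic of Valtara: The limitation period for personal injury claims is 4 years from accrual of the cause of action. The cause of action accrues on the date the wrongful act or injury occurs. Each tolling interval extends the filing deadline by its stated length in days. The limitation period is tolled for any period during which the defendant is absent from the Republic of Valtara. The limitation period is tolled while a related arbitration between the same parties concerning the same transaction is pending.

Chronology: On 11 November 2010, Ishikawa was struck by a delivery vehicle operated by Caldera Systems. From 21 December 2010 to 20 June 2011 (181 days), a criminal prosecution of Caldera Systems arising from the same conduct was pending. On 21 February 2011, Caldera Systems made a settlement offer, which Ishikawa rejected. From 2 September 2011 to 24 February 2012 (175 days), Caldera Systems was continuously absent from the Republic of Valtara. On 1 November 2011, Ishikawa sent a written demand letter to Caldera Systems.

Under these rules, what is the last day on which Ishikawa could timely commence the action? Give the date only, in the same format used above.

The claim accrued on 11 November 2010, when the wrongful act occurred.
Adding the 4 years base period to 11 November 2010 gives a deadline of 11 November 2014, before any tolling.
The period was tolled for 175 days by the defendant's absence from the jurisdiction (2 September 2011 to 24 February 2012), pushing the deadline to 5 May 2015.
The pending criminal prosecution from 21 December 2010 to 20 June 2011 does not toll the period, because no stated rule makes a criminal prosecution a tolling event.
None of the other events listed affects the running of the period under the stated rules.

5 May 2015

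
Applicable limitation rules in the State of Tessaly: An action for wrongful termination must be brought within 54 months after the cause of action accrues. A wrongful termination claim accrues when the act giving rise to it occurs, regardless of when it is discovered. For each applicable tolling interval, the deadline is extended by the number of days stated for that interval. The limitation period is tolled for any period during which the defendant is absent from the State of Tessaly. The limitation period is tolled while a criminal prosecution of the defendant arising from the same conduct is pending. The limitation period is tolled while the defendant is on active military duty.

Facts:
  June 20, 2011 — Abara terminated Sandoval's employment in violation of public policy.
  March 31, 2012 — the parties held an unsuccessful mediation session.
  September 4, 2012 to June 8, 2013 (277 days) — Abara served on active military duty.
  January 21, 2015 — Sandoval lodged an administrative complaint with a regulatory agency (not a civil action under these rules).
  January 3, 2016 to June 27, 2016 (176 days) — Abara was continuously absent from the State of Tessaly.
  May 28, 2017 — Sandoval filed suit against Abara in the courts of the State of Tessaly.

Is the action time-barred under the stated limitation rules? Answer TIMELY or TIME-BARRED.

The claim accrued on June 20, 2011, when the wrongful act occurred.
54 months from June 20, 2011 is December 20, 2015.
The period was tolled for 277 days by the defendant's active military service (September 4, 2012 to June 8, 2013), pushing the deadline to September 22, 2016.
The period was tolled for 176 days by the defendant's absence from the jurisdiction (January 3, 2016 to June 27, 2016), pushing the deadline to March 17, 2017.
The other events in the timeline have no effect on the limitation period under the stated rules.
The May 28, 2017 filing falls after the March 17, 2017 deadline; the claim is time-barred.

TIME-BARRED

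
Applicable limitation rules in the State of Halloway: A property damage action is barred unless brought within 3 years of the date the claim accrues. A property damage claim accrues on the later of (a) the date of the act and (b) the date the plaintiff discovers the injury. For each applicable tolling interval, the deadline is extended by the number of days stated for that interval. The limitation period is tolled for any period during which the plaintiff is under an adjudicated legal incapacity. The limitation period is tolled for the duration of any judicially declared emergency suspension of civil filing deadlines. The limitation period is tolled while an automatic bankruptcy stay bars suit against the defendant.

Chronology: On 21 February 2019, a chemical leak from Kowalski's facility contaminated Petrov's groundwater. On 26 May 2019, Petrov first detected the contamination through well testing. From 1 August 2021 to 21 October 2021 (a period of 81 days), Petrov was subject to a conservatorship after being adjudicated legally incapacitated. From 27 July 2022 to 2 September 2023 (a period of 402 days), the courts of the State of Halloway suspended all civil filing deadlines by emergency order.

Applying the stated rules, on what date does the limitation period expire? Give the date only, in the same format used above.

21 September 2023

The claim accrued on 26 May 2019 — the later of the 21 February 2019 act and the 26 May 2019 discovery.
The untolled deadline — 3 years after 26 May 2019 — is 26 May 2022.
Because the plaintiff's legal incapacity ran from 1 August 2021 to 21 October 2021, the deadline is extended by 81 days to 15 August 2022.
The period was tolled for 402 days by the emergency suspension of filing deadlines (27 July 2022 to 2 September 2023), pushing the deadline to 21 September 2023.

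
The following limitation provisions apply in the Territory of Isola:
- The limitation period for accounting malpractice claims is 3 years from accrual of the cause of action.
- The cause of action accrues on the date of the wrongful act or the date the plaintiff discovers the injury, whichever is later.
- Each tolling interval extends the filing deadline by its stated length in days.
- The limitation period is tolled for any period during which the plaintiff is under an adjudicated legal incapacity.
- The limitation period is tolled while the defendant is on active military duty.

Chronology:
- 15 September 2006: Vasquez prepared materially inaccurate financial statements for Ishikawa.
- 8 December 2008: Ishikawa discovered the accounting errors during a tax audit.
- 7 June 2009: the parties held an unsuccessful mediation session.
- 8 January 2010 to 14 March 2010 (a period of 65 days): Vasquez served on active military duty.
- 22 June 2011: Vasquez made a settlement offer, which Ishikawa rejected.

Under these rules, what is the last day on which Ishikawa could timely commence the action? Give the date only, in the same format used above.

Taking the later of the act (15 September 2006) and discovery (8 December 2008), the claim accrued on 8 December 2008.
Adding the 3 years base period to 8 December 2008 gives a deadline of 8 December 2011, before any tolling.
The defendant's active military service from 8 January 2010 to 14 March 2010 tolled the period for 65 days, extending the deadline to 11 February 2012.
None of the other events listed affects the running of the period under the stated rules.

11 February 2012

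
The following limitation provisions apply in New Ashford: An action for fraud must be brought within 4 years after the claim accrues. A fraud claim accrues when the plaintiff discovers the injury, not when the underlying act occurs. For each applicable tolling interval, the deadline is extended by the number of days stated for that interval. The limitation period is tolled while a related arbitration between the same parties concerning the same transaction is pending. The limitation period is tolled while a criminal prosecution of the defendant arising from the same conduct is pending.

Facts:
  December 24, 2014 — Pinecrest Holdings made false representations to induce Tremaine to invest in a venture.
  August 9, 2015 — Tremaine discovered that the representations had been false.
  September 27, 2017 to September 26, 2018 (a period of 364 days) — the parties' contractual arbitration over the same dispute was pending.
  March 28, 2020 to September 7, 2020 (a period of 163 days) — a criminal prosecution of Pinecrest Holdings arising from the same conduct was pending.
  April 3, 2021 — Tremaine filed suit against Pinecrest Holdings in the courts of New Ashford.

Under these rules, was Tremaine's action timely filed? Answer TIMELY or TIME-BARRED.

Under the discovery rule, the claim accrued on August 9, 2015, when Tremaine discovered the injury — not on the December 24, 2014 date of the underlying act.
4 years from August 9, 2015 is August 9, 2019.
The period was tolled for 364 days by the pending related arbitration (September 27, 2017 to September 26, 2018), pushing the deadline to August 7, 2020.
The period was tolled for 163 days by the pending criminal prosecution (March 28, 2020 to September 7, 2020), pushing the deadline to January 17, 2021.
Tremaine filed on April 3, 2021, after the January 17, 2021 deadline, so the action is time-barred.

TIME-BARRED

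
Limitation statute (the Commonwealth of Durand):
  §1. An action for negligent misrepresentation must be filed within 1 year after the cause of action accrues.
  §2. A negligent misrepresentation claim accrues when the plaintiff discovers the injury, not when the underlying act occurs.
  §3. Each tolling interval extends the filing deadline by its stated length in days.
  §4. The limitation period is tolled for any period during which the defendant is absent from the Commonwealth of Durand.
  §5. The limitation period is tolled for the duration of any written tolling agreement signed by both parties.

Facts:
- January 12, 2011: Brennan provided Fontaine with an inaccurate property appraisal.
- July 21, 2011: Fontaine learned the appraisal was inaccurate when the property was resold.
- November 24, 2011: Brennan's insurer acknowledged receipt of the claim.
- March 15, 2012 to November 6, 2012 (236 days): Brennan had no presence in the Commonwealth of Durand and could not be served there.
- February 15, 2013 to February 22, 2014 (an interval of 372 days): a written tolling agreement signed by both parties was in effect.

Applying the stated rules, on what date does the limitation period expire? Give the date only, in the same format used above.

March 21, 2014

Under the discovery rule, the claim accrued on July 21, 2011, when Fontaine discovered the injury — not on the January 12, 2011 date of the underlying act.
Adding the 1 year base period to July 21, 2011 gives a deadline of July 21, 2012, before any tolling.
The period was tolled for 236 days by the defendant's absence from the jurisdiction (March 15, 2012 to November 6, 2012), pushing the deadline to March 14, 2013.
The written tolling agreement from February 15, 2013 to February 22, 2014 tolled the period for 372 days, extending the deadline to March 21, 2014.
None of the other events listed affects the running of the period under the stated rules.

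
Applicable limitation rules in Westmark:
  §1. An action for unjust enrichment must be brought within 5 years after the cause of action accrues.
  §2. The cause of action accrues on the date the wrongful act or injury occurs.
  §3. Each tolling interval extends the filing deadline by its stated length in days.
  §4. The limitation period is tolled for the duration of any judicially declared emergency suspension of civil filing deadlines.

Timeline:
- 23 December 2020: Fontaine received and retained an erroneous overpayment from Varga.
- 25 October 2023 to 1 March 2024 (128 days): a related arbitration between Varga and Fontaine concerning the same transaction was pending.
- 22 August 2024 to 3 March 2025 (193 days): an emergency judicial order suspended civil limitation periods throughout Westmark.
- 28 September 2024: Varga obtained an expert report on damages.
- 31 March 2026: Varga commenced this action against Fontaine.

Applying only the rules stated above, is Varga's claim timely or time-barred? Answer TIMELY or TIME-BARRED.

TIMELY

The limitation period began to run on 23 December 2020.
Adding the 5 years base period to 23 December 2020 gives a deadline of 23 December 2025, before any tolling.
The period was tolled for 193 days by the emergency suspension of filing deadlines (22 August 2024 to 3 March 2025), pushing the deadline to 4 July 2026.
The pending related arbitration from 25 October 2023 to 1 March 2024 does not toll the period, because no stated rule makes a pending arbitration a tolling event.
None of the other events listed affects the running of the period under the stated rules.
Filing on 31 March 2026 beat the 4 July 2026 deadline — the action is timely.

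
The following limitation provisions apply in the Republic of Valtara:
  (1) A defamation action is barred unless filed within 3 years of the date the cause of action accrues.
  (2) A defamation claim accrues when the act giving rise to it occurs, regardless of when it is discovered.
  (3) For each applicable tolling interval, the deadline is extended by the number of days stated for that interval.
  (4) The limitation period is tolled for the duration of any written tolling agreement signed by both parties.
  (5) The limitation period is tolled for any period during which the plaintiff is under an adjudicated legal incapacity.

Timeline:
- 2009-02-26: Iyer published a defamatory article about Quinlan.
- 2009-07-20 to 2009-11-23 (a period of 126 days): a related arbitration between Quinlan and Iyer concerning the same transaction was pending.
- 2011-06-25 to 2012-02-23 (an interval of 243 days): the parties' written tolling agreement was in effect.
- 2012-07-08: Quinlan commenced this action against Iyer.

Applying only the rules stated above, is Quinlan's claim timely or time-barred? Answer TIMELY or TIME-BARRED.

TIMELY

The limitation period began to run on 2009-02-26.
The untolled deadline — 3 years after 2009-02-26 — is 2012-02-26.
The period was tolled for 243 days by the written tolling agreement (2011-06-25 to 2012-02-23), pushing the deadline to 2012-10-26.
Although a pending arbitration ran from 2009-07-20 to 2009-11-23, the stated rules do not make that a tolling event, so it is disregarded.
Filing on 2012-07-08 beat the 2012-10-26 deadline — the action is timely.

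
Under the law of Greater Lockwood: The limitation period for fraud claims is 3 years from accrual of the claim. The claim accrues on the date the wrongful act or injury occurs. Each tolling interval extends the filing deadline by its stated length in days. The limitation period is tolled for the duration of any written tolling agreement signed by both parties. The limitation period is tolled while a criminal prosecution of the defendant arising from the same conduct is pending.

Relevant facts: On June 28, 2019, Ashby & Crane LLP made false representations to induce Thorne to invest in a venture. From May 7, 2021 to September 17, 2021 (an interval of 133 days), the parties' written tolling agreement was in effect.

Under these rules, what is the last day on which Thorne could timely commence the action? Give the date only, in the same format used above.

The limitation period began to run on June 28, 2019.
Adding the 3 years base period to June 28, 2019 gives a deadline of June 28, 2022, before any tolling.
The period was tolled for 133 days by the written tolling agreement (May 7, 2021 to September 17, 2021), pushing the deadline to November 8, 2022.

November 8, 2022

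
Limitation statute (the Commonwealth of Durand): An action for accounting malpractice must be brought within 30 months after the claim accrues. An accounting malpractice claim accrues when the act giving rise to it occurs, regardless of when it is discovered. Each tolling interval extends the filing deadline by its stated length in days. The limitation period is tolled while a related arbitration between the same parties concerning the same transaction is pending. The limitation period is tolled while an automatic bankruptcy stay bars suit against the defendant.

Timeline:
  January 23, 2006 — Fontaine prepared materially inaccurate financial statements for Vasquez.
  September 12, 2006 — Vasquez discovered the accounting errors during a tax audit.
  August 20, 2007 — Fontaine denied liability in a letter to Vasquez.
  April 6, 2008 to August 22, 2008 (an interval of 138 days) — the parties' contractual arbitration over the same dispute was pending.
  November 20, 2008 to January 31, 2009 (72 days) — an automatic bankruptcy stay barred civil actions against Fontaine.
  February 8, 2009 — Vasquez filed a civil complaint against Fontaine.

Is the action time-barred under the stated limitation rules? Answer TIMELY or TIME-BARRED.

TIMELY

Accrual is governed by the date of the act, so the period began to run on January 23, 2006; the later discovery on September 12, 2006 is irrelevant under the stated rule.
Adding the 30 months base period to January 23, 2006 gives a deadline of July 23, 2008, before any tolling.
Because the pending related arbitration ran from April 6, 2008 to August 22, 2008, the deadline is extended by 138 days to December 8, 2008.
The period was tolled for 72 days by the automatic bankruptcy stay (November 20, 2008 to January 31, 2009), pushing the deadline to February 18, 2009.
None of the other events listed affects the running of the period under the stated rules.
The February 8, 2009 filing precedes the February 18, 2009 deadline; the claim is timely.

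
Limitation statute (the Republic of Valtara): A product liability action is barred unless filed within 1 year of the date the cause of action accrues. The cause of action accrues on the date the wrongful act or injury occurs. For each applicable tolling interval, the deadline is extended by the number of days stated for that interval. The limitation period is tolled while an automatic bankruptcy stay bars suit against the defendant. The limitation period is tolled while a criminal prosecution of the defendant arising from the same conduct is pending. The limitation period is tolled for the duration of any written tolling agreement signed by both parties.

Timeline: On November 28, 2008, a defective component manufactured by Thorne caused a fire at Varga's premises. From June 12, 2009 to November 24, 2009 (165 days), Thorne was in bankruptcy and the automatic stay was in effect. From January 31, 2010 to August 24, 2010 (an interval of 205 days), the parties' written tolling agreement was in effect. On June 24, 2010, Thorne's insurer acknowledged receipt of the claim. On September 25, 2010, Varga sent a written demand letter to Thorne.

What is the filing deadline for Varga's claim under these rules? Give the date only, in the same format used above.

The claim accrued on November 28, 2008, when the wrongful act occurred.
The untolled deadline — 1 year after November 28, 2008 — is November 28, 2009.
The period was tolled for 165 days by the automatic bankruptcy stay (June 12, 2009 to November 24, 2009), pushing the deadline to May 12, 2010.
Because the written tolling agreement ran from January 31, 2010 to August 24, 2010, the deadline is extended by 205 days to December 3, 2010.
None of the other events listed affects the running of the period under the stated rules.

December 3, 2010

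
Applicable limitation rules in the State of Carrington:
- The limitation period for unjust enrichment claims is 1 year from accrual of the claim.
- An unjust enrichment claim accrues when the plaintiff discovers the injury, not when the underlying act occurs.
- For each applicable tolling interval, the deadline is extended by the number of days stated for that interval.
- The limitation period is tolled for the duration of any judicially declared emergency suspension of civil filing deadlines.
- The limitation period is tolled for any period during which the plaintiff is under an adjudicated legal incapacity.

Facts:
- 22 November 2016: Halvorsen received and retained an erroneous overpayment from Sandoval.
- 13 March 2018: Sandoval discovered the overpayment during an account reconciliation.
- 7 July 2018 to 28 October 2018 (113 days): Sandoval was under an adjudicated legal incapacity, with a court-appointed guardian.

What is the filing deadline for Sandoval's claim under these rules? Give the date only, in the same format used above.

4 July 2019

Under the discovery rule, the claim accrued on 13 March 2018, when Sandoval discovered the injury — not on the 22 November 2016 date of the underlying act.
Adding the 1 year base period to 13 March 2018 gives a deadline of 13 March 2019, before any tolling.
The period was tolled for 113 days by the plaintiff's legal incapacity (7 July 2018 to 28 October 2018), pushing the deadline to 4 July 2019.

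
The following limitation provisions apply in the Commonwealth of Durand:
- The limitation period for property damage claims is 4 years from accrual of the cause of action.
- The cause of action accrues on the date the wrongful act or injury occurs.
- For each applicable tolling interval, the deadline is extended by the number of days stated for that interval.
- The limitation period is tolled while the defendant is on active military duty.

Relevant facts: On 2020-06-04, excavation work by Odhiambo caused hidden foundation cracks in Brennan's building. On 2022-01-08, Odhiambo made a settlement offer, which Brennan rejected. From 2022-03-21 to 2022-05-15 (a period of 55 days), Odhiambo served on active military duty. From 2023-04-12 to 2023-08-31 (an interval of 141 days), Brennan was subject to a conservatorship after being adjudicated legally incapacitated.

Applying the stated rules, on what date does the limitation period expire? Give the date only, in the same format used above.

The cause of action accrued on 2020-06-04, the date of the act.
The untolled deadline — 4 years after 2020-06-04 — is 2024-06-04.
Because the defendant's active military service ran from 2022-03-21 to 2022-05-15, the deadline is extended by 55 days to 2024-07-29.
The plaintiff's legal incapacity from 2023-04-12 to 2023-08-31 does not toll the period, because no stated rule makes the plaintiff's incapacity a tolling event.
Nothing else in the chronology tolls or restarts the period.

2024-07-29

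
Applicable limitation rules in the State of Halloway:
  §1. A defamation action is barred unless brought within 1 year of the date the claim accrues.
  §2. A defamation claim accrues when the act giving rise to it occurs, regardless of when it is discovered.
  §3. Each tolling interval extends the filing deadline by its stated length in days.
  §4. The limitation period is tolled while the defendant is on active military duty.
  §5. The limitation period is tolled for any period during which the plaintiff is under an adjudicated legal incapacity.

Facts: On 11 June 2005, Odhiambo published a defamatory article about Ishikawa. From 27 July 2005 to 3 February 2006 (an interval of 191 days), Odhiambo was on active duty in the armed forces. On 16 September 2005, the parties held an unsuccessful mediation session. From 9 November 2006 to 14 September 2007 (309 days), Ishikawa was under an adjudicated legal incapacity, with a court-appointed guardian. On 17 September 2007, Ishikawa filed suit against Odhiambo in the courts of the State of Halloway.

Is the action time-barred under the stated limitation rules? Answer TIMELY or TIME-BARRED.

The claim accrued on 11 June 2005, the date of the act.
The untolled deadline — 1 year after 11 June 2005 — is 11 June 2006.
The defendant's active military service from 27 July 2005 to 3 February 2006 tolled the period for 191 days, extending the deadline to 19 December 2006.
The plaintiff's legal incapacity from 9 November 2006 to 14 September 2007 tolled the period for 309 days, extending the deadline to 24 October 2007.
Nothing else in the chronology tolls or restarts the period.
Filing on 17 September 2007 beat the 24 October 2007 deadline — the action is timely.

TIMELY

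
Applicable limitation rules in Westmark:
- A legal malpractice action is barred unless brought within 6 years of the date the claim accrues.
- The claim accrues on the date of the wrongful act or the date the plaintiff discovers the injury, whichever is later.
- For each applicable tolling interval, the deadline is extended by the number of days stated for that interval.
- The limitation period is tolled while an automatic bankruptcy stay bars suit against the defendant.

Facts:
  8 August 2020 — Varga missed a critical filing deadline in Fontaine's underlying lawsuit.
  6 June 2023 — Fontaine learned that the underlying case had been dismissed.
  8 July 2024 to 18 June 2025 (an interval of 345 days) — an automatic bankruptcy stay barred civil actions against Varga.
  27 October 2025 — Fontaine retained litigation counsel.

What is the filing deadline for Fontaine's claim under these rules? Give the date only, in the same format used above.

17 May 2030

Because discovery on 6 June 2023 post-dates the 8 August 2020 act, accrual under the later-of rule falls on 6 June 2023.
Adding the 6 years base period to 6 June 2023 gives a deadline of 6 June 2029, before any tolling.
The period was tolled for 345 days by the automatic bankruptcy stay (8 July 2024 to 18 June 2025), pushing the deadline to 17 May 2030.
None of the other events listed affects the running of the period under the stated rules.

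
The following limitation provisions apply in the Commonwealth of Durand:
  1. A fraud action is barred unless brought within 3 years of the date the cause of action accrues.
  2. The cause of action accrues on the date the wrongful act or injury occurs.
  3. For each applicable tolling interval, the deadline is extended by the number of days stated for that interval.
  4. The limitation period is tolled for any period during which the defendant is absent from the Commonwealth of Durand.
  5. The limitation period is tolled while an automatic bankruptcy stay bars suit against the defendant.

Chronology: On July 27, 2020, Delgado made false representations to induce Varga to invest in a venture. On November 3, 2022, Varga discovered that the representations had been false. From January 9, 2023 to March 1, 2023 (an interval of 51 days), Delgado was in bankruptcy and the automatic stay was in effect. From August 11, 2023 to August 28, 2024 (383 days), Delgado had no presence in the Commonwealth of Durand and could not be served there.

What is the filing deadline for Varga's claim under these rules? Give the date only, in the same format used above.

The claim accrued on July 27, 2020, when the wrongful act occurred; under the stated occurrence rule the November 3, 2022 discovery does not delay accrual.
The untolled deadline — 3 years after July 27, 2020 — is July 27, 2023.
The automatic bankruptcy stay from January 9, 2023 to March 1, 2023 tolled the period for 51 days, extending the deadline to September 16, 2023.
The period was tolled for 383 days by the defendant's absence from the jurisdiction (August 11, 2023 to August 28, 2024), pushing the deadline to October 3, 2024.

October 3, 2024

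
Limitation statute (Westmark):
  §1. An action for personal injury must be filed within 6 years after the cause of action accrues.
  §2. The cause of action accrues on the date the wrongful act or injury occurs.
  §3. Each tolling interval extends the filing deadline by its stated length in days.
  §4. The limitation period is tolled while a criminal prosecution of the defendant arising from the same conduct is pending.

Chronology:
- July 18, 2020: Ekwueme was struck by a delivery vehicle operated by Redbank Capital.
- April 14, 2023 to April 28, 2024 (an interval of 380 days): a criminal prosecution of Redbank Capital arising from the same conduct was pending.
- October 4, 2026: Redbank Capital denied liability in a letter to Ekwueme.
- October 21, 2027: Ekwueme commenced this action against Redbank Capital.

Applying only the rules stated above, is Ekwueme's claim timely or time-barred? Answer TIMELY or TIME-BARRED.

TIME-BARRED

The cause of action accrued on July 18, 2020, the date of the act.
Adding the 6 years base period to July 18, 2020 gives a deadline of July 18, 2026, before any tolling.
The period was tolled for 380 days by the pending criminal prosecution (April 14, 2023 to April 28, 2024), pushing the deadline to August 2, 2027.
None of the other events listed affects the running of the period under the stated rules.
Filing on October 21, 2027 missed the August 2, 2027 deadline — the action is time-barred.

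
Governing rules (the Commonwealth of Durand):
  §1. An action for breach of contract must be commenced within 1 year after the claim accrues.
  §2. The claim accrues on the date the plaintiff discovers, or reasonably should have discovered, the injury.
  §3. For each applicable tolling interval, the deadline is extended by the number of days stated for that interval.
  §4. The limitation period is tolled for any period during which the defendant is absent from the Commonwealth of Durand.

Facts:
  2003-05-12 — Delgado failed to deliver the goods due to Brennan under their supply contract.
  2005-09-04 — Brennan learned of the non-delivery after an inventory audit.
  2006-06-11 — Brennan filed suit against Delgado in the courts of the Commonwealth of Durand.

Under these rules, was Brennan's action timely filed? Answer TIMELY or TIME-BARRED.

The claim did not accrue until Brennan discovered the injury on 2005-09-04; the 2003-05-12 act date does not start the clock under the stated rule.
1 year from 2005-09-04 is 2006-09-04.
Brennan filed on 2006-06-11, before the 2006-09-04 deadline, so the action is timely.

TIMELY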